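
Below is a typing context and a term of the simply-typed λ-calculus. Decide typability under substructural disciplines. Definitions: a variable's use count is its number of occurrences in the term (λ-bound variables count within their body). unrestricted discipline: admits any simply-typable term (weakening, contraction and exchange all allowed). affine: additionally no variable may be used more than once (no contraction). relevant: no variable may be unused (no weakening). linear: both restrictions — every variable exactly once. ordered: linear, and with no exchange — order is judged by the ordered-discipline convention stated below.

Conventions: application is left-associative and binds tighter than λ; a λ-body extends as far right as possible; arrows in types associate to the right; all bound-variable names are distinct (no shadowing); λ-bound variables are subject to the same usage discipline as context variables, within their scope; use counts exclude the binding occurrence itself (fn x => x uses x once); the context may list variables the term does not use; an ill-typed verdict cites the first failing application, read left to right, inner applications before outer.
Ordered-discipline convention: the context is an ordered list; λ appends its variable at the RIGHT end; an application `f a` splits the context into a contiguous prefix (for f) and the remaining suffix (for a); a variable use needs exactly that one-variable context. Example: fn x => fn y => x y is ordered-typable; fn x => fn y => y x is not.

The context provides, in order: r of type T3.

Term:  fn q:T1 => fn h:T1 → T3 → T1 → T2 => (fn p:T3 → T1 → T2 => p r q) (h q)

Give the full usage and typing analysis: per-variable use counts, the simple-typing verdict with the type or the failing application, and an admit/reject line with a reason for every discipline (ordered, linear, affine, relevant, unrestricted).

usage: r=1, q (λ-bound)=2, h (λ-bound)=1, p (λ-bound)=1
uses in reading order: p, r, q, h, q
typing: ✓ — T1 → (T1 → T3 → T1 → T2) → T2
ordered ✗ (needs contraction — q ×2)
linear ✗ (needs contraction — q ×2)
affine ✗ (needs contraction — q ×2)
relevant ✓ (r, q, h, p: all used, weakening unneeded)
unrestricted ✓ (well-typed at T1 → (T1 → T3 → T1 → T2) → T2; no restrictions here)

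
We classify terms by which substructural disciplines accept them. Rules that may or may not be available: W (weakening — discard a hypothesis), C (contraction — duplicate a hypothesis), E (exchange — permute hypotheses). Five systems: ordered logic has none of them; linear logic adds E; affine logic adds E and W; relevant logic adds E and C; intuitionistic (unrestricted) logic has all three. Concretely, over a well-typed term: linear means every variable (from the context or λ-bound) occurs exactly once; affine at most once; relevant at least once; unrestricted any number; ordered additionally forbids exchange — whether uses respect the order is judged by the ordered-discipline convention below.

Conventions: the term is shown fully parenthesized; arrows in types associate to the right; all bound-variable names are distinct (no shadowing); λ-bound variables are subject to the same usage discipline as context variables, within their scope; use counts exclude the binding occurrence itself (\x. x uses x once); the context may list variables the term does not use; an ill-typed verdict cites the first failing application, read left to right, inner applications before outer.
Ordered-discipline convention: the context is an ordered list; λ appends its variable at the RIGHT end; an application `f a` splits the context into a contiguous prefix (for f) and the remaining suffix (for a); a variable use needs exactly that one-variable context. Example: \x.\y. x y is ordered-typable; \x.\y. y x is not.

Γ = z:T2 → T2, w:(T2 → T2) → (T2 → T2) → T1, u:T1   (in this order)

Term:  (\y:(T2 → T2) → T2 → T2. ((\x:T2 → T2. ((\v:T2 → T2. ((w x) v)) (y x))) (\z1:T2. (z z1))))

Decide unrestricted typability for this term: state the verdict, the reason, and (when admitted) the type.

yes — simply typable at ((T2 → T2) → T2 → T2) → T1; W, C, E all held; term : ((T2 → T2) → T2 → T2) → T1
usage: z: 1×; w: 1×; u: 0×; y (bound): 1×; x (bound): 2×; v (bound): 1×; z1 (bound): 1×
use order (left to right): w, x, v, y, x, z, z1
typing: ✓ — ((T2 → T2) → T2 → T2) → T1
across the five disciplines: ordered ✗, linear ✗, affine ✗, relevant ✗, unrestricted ✓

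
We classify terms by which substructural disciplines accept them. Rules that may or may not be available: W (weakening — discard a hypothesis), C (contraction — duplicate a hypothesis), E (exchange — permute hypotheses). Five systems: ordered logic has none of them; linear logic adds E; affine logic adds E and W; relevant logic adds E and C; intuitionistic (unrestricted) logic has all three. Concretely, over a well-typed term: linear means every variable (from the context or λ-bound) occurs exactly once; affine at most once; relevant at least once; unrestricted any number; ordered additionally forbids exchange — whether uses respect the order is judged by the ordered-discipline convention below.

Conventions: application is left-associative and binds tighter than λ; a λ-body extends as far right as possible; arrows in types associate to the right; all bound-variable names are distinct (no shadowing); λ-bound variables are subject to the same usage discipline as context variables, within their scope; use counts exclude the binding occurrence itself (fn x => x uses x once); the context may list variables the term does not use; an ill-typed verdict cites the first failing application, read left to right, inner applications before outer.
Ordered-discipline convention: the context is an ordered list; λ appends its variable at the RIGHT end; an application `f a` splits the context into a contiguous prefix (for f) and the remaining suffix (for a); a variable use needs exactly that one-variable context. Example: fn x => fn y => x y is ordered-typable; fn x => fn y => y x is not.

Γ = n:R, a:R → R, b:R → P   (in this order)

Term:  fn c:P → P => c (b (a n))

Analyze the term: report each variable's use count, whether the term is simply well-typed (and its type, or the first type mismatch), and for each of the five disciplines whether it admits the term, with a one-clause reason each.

use counts: n: 1×; a: 1×; b: 1×; c (bound): 1×
uses in reading order: c, b, a, n
typing: the term checks, with type (P → P) → P
ordered: ✗, needs exchange: uses follow c, b, a, n
linear: ✓, single use per variable (n, a, b, c)
affine: ✓, n, a, b, c: no repeats, contraction unneeded
relevant: ✓, n, a, b, c: all used, weakening unneeded
unrestricted: ✓, well-typed at (P → P) → P; no restrictions here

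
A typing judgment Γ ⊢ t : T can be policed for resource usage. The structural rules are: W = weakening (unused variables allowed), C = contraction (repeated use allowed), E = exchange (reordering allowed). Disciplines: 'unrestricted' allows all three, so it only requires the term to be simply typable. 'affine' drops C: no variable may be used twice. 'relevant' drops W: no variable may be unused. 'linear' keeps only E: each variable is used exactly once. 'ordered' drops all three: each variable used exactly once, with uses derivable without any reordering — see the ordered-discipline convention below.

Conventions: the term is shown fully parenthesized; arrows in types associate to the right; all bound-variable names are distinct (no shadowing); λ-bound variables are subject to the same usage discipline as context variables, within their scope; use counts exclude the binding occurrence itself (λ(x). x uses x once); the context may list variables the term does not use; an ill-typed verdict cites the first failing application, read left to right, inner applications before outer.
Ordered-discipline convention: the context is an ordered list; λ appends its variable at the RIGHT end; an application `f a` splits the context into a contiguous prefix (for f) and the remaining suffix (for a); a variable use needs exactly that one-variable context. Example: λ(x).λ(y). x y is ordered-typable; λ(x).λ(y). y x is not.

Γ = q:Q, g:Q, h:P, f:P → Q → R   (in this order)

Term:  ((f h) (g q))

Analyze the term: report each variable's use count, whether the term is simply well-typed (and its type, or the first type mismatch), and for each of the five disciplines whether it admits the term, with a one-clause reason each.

variable uses: q: 1×; g: 1×; h: 1×; f: 1×
use order (left to right): f, h, g, q
typing: ill-typed: non-function type Q applied to an argument
ordered ✗ (fails simple typing)
linear ✗ (a type mismatch blocks all five)
affine ✗ (the type mismatch rejects it)
relevant ✗ (not simply typable)
unrestricted ✗ (fails simple typing)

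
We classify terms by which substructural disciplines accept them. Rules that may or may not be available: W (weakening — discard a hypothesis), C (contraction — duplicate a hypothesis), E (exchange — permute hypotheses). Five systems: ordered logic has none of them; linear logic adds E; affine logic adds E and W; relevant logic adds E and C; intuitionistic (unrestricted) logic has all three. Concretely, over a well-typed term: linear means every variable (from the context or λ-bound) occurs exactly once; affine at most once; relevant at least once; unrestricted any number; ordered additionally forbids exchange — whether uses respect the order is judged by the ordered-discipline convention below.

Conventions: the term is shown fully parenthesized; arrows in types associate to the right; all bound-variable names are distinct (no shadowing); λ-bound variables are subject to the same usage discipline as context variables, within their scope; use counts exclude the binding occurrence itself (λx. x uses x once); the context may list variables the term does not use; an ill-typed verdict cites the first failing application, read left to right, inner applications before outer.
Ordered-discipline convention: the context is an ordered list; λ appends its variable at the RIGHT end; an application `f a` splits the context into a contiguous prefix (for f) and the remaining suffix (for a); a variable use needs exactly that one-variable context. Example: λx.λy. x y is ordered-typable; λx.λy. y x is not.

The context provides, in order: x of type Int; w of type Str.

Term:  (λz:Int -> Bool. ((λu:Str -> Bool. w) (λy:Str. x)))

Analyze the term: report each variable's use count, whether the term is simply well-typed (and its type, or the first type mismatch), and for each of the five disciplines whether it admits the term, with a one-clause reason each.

variable uses: x=1, w=1, z [bound]=0, u [bound]=0, y [bound]=0
order of uses: w, x
typing: ill-typed: an argument Str -> Int mismatches the expected Str -> Bool
ordered ✗ (not simply typable)
linear ✗ (fails simple typing)
affine ✗ (a type mismatch blocks all five)
relevant ✗ (the type mismatch rejects it)
unrestricted ✗ (not simply typable)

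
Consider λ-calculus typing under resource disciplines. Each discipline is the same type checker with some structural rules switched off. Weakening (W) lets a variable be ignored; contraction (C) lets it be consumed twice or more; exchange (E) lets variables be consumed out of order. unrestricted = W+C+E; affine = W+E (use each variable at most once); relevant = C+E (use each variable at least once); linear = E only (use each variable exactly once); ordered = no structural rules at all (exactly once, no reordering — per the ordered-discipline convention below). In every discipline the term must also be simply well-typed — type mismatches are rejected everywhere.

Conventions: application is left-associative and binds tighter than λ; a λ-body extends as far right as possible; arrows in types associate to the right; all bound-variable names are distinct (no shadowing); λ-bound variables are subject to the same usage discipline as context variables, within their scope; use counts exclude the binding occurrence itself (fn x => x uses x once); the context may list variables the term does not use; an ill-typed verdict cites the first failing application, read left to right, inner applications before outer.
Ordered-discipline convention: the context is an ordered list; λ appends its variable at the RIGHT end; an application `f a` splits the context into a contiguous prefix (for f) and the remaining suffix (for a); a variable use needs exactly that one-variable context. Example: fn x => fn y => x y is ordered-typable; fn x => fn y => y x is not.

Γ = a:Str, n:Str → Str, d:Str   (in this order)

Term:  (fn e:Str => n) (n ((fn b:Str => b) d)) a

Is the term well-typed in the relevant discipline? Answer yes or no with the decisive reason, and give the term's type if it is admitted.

no — needs weakening: e unused
variable uses: a ×1; n ×2; d ×1; e (bound) ×0; b (bound) ×1
left-to-right use order: n, n, b, d, a
typing: the term checks, with type Str
across the five disciplines: ordered ✗, linear ✗, affine ✗, relevant ✗, unrestricted ✓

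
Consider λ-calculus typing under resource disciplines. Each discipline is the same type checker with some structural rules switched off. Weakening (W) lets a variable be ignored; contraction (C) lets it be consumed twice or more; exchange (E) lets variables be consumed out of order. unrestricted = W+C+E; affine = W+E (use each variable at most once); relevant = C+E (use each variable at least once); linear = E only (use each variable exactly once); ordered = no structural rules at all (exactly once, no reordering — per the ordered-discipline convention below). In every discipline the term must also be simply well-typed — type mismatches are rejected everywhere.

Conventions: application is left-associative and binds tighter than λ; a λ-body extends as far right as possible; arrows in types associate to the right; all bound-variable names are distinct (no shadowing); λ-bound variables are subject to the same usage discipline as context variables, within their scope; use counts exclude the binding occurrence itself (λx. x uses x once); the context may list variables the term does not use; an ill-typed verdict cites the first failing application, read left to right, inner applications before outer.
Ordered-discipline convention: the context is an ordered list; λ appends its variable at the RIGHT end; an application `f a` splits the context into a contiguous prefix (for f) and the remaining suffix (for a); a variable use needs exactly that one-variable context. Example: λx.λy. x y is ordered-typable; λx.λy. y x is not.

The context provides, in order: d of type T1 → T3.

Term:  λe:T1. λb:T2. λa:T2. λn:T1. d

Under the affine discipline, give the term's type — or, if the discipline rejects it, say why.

term : T1 → T2 → T2 → T1 → T1 → T3
counts: d: 1; e [bound]: 0; b [bound]: 0; a [bound]: 0; n [bound]: 0
order of uses: d
typing: well-typed at T1 → T2 → T2 → T1 → T1 → T3
per-discipline verdicts: ordered ✗, linear ✗, affine ✓, relevant ✗, unrestricted ✓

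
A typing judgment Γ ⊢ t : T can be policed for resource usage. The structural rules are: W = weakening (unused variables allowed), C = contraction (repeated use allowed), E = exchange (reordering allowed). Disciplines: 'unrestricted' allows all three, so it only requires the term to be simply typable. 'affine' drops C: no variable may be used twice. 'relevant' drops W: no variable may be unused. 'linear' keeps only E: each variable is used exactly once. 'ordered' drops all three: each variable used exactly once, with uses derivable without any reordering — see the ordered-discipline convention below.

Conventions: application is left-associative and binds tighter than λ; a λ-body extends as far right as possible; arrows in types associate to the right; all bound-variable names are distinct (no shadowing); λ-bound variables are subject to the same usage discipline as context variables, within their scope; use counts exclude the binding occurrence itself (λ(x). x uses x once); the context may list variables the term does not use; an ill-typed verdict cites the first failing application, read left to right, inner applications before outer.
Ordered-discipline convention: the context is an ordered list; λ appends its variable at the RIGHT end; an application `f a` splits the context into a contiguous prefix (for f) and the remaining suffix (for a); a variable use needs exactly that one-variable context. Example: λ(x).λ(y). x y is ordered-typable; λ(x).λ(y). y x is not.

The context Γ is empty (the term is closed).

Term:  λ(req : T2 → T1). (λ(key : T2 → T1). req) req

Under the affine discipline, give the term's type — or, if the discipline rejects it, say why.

not well-typed under affine — uses contraction: req ×2
counts: req (bound): 2; key (bound): 0
left-to-right use order: req, req
typing: well-typed — term : (T2 → T1) → T2 → T1
summary: ordered ✗ · linear ✗ · affine ✗ · relevant ✗ · unrestricted ✓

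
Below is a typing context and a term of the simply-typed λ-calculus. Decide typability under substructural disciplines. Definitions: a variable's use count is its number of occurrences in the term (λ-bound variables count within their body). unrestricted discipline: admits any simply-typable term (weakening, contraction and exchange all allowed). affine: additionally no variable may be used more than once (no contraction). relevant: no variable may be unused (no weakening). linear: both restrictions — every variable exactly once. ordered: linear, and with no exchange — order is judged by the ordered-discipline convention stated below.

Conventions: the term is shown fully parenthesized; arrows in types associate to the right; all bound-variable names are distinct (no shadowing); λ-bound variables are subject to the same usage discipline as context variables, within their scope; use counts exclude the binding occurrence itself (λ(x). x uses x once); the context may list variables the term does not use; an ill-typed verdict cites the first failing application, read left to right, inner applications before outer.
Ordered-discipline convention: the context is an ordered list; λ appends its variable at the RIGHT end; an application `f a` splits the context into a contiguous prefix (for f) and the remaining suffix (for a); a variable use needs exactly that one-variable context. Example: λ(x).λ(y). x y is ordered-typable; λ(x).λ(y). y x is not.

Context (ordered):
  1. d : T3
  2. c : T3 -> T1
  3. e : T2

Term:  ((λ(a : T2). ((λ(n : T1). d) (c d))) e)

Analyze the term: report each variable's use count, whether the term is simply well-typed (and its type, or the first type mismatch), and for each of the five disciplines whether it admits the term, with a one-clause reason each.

use counts: d: 2, c: 1, e: 1, a (λ-bound): 0, n (λ-bound): 0
left-to-right use order: d, c, d, e
typing: well-typed at T3
ordered: ✗ — uses contraction: d ×2; a, n never used (weakening)
linear: ✗ — uses contraction: d ×2; a, n never used (weakening)
affine: ✗ — uses contraction: d ×2
relevant: ✗ — a, n never used (weakening)
unrestricted: ✓ — type-checks (T3) and nothing is barred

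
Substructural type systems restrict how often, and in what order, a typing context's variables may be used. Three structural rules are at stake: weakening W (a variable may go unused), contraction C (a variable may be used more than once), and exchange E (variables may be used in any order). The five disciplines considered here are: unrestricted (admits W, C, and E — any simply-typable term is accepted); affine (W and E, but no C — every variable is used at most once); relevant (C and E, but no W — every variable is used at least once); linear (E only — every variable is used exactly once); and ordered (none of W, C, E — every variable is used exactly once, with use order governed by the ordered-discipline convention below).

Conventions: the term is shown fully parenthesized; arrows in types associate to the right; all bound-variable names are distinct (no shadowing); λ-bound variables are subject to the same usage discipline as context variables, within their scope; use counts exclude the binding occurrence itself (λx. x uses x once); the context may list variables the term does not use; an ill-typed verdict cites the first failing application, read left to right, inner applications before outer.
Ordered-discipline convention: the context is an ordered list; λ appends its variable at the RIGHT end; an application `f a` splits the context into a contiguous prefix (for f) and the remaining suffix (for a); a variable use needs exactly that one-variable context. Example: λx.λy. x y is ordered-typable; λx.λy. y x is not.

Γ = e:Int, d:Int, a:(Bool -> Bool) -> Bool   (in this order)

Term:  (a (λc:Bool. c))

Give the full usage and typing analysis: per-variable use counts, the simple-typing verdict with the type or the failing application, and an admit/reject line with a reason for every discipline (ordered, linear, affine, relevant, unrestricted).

variable uses: e=0; d=0; a=1; c [bound]=1
order of uses: a, c
typing: well-typed — term : Bool
ordered: ✗ — needs weakening: e, d unused
linear: ✗ — needs weakening: e, d unused
affine: ✓ — e, d, a, c: no repeats, contraction unneeded
relevant: ✗ — needs weakening: e, d unused
unrestricted: ✓ — type-checks (Bool) and nothing is barred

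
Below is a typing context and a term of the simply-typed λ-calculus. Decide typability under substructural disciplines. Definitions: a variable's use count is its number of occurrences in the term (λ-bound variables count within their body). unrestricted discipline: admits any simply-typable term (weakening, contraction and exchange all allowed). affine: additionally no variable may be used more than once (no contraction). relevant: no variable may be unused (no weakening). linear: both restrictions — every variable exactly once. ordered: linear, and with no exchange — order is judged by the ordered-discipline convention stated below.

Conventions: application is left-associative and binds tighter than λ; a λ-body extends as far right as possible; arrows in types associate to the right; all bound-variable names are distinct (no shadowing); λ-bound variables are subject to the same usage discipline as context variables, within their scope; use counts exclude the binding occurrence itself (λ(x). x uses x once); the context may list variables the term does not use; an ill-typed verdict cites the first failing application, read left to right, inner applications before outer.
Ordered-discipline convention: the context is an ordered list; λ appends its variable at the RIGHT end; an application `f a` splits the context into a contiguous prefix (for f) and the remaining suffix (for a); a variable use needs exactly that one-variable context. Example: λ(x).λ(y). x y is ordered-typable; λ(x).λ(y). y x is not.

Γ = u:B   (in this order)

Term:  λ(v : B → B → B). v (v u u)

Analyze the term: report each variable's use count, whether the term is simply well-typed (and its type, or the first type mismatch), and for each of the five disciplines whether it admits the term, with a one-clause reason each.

usage: u ×2; v (bound) ×2
order of uses: v, v, u, u
typing: the term checks, with type (B → B → B) → B → B
ordered ✗ (needs contraction — u ×2, v ×2)
linear ✗ (needs contraction — u ×2, v ×2)
affine ✗ (needs contraction — u ×2, v ×2)
relevant ✓ (every one of u, v appears)
unrestricted ✓ (typability at (B → B → B) → B → B is all that's needed)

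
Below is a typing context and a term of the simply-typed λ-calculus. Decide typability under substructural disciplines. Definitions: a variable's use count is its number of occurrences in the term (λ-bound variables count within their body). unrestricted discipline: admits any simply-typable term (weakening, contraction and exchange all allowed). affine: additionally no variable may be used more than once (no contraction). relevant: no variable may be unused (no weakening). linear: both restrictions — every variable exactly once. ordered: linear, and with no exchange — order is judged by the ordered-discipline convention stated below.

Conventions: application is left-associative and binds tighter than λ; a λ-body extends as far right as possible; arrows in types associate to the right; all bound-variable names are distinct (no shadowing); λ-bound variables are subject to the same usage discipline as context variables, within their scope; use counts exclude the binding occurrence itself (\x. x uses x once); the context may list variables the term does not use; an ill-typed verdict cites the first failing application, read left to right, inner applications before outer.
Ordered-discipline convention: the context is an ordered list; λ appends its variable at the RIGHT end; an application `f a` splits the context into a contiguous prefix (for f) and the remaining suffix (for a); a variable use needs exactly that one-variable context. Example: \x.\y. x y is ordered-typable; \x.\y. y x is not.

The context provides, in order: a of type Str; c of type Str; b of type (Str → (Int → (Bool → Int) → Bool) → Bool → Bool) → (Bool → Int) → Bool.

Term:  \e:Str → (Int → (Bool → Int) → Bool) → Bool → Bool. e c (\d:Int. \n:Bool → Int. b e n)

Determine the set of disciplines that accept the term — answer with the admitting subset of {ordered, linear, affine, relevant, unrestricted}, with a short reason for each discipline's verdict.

admitted in: unrestricted
variable uses: a: 0; c: 1; b: 1; e (bound): 2; d (bound): 0; n (bound): 1
use order (left to right): e, c, b, e, n
typing: the term checks, with type (Str → (Int → (Bool → Int) → Bool) → Bool → Bool) → Bool → Bool
ordered: ✗ — uses contraction: e ×2; needs weakening: a, d unused
linear: ✗ — uses contraction: e ×2; needs weakening: a, d unused
affine: ✗ — uses contraction: e ×2
relevant: ✗ — needs weakening: a, d unused
unrestricted: ✓ — simply typable at (Str → (Int → (Bool → Int) → Bool) → Bool → Bool) → Bool → Bool; W, C, E all held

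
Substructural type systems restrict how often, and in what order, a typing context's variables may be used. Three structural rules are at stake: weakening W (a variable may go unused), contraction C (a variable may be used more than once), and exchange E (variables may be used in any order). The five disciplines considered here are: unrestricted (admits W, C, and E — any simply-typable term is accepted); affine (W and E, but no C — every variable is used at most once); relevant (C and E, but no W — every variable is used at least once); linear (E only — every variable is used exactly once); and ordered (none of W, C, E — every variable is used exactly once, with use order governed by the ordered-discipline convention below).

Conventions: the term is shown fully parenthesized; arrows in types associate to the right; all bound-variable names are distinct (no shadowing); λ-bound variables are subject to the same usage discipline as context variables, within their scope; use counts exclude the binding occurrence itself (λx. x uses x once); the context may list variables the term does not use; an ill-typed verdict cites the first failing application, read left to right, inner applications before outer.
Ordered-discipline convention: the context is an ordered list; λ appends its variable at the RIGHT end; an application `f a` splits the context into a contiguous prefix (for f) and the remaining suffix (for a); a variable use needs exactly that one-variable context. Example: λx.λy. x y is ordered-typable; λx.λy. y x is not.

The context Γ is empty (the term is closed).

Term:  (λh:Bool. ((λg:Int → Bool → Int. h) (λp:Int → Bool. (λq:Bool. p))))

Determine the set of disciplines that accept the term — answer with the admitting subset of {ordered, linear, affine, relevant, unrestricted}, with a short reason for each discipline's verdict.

admitted in: none
use counts: h (λ-bound): 1; g (λ-bound): 0; p (λ-bound): 1; q (λ-bound): 0
uses in reading order: h, p
typing: ill-typed: an argument (Int → Bool) → Bool → Int → Bool mismatches the expected Int → Bool → Int
ordered: ✗ — a type mismatch blocks all five
linear: ✗ — the type mismatch rejects it
affine: ✗ — not simply typable
relevant: ✗ — fails simple typing
unrestricted: ✗ — a type mismatch blocks all five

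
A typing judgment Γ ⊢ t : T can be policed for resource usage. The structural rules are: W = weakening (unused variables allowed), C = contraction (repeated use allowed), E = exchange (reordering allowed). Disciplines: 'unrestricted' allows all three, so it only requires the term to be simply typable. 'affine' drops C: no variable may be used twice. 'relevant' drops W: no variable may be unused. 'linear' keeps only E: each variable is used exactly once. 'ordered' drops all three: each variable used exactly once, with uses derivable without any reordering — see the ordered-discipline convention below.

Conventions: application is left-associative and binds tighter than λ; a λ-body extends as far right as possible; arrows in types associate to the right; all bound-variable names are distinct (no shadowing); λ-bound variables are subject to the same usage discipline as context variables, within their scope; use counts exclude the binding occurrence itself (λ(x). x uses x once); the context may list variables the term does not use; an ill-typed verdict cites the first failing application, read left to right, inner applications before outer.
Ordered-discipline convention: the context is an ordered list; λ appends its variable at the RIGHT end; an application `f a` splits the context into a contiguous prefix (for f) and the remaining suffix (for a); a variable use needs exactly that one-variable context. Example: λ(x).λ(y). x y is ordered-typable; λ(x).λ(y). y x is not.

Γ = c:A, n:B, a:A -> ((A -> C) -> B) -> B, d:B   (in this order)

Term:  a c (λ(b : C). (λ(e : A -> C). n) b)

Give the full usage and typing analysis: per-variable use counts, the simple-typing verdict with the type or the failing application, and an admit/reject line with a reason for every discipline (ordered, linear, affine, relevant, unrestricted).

variable uses: c=1; n=1; a=1; d=0; b [bound]=1; e [bound]=0
left-to-right use order: a, c, n, b
typing: ill-typed: a function awaiting A -> C gets C
ordered ✗ (fails simple typing)
linear ✗ (a type mismatch blocks all five)
affine ✗ (the type mismatch rejects it)
relevant ✗ (not simply typable)
unrestricted ✗ (fails simple typing)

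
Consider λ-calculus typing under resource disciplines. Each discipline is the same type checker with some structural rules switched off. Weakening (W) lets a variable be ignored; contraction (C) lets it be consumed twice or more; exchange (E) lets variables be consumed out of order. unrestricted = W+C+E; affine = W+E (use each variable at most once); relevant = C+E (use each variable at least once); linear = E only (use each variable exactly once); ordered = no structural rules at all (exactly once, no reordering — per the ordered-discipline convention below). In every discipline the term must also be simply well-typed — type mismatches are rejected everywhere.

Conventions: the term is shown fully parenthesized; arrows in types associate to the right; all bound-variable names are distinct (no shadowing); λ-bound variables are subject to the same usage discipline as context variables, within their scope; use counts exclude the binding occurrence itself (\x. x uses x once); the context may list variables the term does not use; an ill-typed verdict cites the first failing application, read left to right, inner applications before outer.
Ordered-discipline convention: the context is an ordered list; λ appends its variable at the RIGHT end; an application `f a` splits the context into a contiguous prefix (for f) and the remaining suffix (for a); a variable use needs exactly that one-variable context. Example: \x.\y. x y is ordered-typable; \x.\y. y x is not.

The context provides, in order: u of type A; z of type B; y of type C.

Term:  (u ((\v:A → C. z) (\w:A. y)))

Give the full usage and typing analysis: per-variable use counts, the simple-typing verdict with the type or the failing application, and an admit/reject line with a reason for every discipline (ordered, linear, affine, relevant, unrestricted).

use counts: u ×1, z ×1, y ×1, v (bound) ×0, w (bound) ×0
left-to-right use order: u, z, y
typing: ill-typed: non-function type A applied to an argument
ordered ✗ (a type mismatch blocks all five)
linear ✗ (the type mismatch rejects it)
affine ✗ (not simply typable)
relevant ✗ (fails simple typing)
unrestricted ✗ (a type mismatch blocks all five)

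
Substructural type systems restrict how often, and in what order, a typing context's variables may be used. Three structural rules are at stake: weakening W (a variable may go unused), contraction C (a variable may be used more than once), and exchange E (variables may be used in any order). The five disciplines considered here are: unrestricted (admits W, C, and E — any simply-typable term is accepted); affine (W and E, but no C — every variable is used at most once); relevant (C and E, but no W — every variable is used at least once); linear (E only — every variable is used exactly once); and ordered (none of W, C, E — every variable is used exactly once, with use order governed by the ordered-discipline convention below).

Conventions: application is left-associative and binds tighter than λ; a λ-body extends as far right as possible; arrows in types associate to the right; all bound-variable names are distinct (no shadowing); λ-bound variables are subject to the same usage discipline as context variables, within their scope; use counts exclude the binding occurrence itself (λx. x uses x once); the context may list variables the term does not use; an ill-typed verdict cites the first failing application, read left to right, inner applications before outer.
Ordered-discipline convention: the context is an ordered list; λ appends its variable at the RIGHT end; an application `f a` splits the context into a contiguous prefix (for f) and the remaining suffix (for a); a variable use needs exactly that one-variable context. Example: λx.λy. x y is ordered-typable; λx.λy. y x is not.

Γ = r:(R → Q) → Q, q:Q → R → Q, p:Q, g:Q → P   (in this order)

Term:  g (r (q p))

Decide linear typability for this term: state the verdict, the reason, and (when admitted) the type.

yes — exactly-once usage across r, q, p, g; term : P
usage: r: 1×; q: 1×; p: 1×; g: 1×
left-to-right use order: g, r, q, p
typing: well-typed — term : P
across the five disciplines: ordered ✗; linear ✓; affine ✓; relevant ✓; unrestricted ✓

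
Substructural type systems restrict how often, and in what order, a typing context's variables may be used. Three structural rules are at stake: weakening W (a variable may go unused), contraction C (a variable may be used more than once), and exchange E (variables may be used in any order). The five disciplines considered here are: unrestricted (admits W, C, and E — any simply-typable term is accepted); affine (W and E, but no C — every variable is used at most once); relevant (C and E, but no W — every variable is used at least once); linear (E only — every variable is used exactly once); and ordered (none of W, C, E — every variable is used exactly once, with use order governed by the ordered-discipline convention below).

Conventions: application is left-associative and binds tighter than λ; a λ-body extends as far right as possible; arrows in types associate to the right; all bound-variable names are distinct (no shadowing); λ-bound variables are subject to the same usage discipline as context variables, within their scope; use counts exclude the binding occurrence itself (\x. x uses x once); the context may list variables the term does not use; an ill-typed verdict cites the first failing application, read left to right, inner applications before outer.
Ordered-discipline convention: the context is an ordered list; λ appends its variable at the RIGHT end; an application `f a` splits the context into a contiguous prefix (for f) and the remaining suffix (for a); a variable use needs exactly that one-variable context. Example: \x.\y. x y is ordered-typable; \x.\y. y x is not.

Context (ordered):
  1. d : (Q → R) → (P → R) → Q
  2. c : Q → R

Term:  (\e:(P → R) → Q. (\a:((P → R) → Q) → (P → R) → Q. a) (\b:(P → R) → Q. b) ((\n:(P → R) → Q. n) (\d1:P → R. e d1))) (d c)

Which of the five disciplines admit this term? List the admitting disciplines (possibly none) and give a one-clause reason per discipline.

admitted by: ordered, linear, affine, relevant, unrestricted
use counts: d=1, c=1, e (bound)=1, a (bound)=1, b (bound)=1, n (bound)=1, d1 (bound)=1
left-to-right use order: a, b, n, e, d1, d, c
typing: ✓ — (P → R) → Q
ordered: ✓ — d, c, e, a, b, n, d1: once each, no exchange needed
linear: ✓ — each of d, c, e, a, b, n, d1 used exactly once
affine: ✓ — at most one use each (d, c, e, a, b, n, d1)
relevant: ✓ — every one of d, c, e, a, b, n, d1 appears
unrestricted: ✓ — type-checks ((P → R) → Q) and nothing is barred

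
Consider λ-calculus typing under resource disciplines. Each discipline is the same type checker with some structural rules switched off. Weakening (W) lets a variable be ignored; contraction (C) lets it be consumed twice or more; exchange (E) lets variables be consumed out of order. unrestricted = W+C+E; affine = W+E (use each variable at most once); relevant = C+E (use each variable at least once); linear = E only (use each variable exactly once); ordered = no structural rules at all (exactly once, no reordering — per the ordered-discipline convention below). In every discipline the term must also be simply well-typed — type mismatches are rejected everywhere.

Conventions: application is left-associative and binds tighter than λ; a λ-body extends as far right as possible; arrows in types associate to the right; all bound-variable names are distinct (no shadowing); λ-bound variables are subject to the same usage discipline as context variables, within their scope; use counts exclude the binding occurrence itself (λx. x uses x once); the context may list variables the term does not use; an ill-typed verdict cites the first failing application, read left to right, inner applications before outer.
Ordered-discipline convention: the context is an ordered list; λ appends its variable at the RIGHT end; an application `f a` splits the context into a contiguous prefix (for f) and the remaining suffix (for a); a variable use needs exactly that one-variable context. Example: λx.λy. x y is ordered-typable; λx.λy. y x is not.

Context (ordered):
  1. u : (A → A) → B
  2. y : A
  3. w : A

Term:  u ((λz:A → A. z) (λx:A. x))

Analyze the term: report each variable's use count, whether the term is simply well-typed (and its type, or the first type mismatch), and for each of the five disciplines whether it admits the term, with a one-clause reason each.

usage: u ×1, y ×0, w ×0, z [bound] ×1, x [bound] ×1
uses in reading order: u, z, x
typing: the term checks, with type B
ordered: ✗ — unused: y, w — weakening required
linear: ✗ — unused: y, w — weakening required
affine: ✓ — no duplicate uses among u, y, w, z, x
relevant: ✗ — unused: y, w — weakening required
unrestricted: ✓ — well-typed at B; no restrictions here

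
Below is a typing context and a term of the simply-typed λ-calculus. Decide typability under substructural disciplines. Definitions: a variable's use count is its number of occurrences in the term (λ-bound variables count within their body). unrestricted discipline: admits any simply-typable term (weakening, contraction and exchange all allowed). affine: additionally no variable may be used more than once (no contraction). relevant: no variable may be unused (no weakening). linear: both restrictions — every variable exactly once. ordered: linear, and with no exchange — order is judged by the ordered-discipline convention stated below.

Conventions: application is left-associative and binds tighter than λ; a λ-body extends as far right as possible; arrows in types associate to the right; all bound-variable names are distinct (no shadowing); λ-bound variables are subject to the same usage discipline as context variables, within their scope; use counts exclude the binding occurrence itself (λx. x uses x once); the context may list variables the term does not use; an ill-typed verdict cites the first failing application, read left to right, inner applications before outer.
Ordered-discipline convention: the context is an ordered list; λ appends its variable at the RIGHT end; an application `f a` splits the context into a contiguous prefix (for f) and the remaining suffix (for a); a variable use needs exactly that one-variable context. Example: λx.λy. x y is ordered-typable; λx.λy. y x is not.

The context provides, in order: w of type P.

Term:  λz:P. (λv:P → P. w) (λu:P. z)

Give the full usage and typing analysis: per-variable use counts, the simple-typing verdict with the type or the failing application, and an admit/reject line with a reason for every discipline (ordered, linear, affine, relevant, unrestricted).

variable uses: w: 1×, z [bound]: 1×, v [bound]: 0×, u [bound]: 0×
order of uses: w, z
typing: well-typed at P → P
ordered: ✗, unused: v, u — weakening required
linear: ✗, unused: v, u — weakening required
affine: ✓, none of w, z, v, u used more than once
relevant: ✗, unused: v, u — weakening required
unrestricted: ✓, typability at P → P is all that's needed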